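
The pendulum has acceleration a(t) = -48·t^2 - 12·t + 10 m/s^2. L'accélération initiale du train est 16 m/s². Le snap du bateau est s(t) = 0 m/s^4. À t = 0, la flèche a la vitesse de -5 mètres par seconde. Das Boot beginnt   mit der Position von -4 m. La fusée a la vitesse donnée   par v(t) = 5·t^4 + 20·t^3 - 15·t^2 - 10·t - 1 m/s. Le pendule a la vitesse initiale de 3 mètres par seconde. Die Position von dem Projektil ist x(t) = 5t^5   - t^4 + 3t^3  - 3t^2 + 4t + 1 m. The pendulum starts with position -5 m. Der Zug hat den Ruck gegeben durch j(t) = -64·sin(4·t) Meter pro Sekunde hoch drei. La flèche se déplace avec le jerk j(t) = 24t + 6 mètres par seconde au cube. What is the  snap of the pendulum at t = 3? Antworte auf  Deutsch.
Wir müssen unsere Gleichung für die Beschleunigung a(t) = -48·t^2 - 12·t + 10 2-mal ableiten. Die Ableitung von der Beschleunigung ergibt den Ruck: j(t) = -96·t - 12. Durch Ableiten von dem Ruck erhalten wir den Snap: s(t) = -96. Wir haben den Snap s(t) = -96. Durch Einsetzen von t = 3: s(3) = -96.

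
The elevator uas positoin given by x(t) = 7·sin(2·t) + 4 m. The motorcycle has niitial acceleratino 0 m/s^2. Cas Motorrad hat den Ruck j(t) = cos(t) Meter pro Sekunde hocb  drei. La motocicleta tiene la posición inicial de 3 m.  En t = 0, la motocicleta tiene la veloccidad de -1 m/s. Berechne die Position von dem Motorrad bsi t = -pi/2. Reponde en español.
Partiendo de la sacudida j(t) = cos(t), tomamos 3 integrales. La antiderivada de la sacudida, con a(0) = 0, da la aceleración: a(t) = sin(t). La antiderivada de la aceleración es la velocidad. Usando v(0) = -1, obtenemos v(t) = -cos(t). La integral de la velocidad, con x(0) = 3, da la posición: x(t) = 3 - sin(t). Usando x(t) = 3 - sin(t) y sustituyendo t = -pi/2, encontramos x = 4.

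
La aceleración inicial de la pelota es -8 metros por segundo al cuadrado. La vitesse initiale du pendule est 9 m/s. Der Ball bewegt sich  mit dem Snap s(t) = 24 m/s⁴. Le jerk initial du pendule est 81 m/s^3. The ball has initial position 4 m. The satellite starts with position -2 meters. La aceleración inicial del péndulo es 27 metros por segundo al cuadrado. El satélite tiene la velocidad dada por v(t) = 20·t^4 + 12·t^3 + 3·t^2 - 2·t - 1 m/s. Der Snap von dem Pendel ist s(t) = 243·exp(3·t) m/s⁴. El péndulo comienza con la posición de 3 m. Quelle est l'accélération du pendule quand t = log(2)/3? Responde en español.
Necesitamos integrar nuestra ecuación del snap s(t) = 243·exp(3·t) 2 veces. La integral del snap, con j(0) = 81, da la sacudida: j(t) = 81·exp(3·t). Tomando ∫j(t)dt y aplicando a(0) = 27, encontramos a(t) = 27·exp(3·t). Tenemos la aceleración a(t) = 27·exp(3·t). Sustituyendo t = log(2)/3: a(log(2)/3) = 54.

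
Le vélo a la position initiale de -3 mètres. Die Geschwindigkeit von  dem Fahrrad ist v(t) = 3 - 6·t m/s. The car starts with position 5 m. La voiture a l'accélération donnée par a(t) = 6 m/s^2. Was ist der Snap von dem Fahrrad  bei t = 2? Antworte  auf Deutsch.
Ausgehend von der Geschwindigkeit v(t) = 3 - 6·t, nehmen wir 3 Ableitungen. Mit d/dt von v(t) finden wir a(t) = -6. Durch Ableiten von der Beschleunigung erhalten wir den Ruck: j(t) = 0. Durch Ableiten von dem Ruck erhalten wir den Snap: s(t) = 0. Mit s(t) = 0 und Einsetzen von t = 2, finden wir s = 0.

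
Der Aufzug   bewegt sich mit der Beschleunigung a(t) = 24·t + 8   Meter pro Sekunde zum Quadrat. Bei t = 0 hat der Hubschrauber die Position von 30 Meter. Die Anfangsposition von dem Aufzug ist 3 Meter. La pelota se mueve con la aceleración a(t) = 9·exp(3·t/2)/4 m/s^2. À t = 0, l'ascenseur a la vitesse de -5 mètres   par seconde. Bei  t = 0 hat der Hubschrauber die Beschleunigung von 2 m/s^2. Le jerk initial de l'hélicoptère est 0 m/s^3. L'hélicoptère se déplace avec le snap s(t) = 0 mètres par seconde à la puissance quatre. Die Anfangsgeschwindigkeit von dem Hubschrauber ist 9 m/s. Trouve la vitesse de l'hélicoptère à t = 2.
En partant du snap s(t) = 0, nous prenons 3 intégrales. En prenant ∫s(t)dt et en appliquant j(0) = 0, nous trouvons j(t) = 0. En prenant ∫j(t)dt et en appliquant a(0) = 2, nous trouvons a(t) = 2. En intégrant l'accélération et en utilisant la condition initiale v(0) = 9, nous obtenons v(t) = 2·t + 9. De l'équation de la vitesse v(t) = 2·t + 9, nous substituons t = 2 pour obtenir v = 13.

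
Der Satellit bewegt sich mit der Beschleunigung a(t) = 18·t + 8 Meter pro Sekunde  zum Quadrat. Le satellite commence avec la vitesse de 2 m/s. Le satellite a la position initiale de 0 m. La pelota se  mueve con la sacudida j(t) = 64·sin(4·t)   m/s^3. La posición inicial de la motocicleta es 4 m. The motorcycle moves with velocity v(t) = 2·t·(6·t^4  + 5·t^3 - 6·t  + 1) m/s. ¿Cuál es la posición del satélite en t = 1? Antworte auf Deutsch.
Um dies zu lösen, müssen wir 2 Integrale unserer Gleichung für die Beschleunigung a(t) = 18·t + 8 finden. Durch Integration von der Beschleunigung und Verwendung der Anfangsbedingung v(0) = 2, erhalten wir v(t) = 9·t^2 + 8·t + 2. Durch Integration von der Geschwindigkeit und Verwendung der Anfangsbedingung x(0) = 0, erhalten wir x(t) = 3·t^3 + 4·t^2 + 2·t. Aus der Gleichung für die Position x(t) = 3·t^3 + 4·t^2 + 2·t, setzen wir t = 1 ein und erhalten x = 9.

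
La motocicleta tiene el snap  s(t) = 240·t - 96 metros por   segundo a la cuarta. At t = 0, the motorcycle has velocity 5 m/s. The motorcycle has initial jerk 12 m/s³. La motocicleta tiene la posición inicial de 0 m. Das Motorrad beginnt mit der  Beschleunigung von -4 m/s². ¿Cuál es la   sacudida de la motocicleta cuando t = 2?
Debemos encontrar la antiderivada de nuestra ecuación del snap s(t) = 240·t - 96 1 vez. La antiderivada del snap es la sacudida. Usando j(0) = 12, obtenemos j(t) = 120·t^2 - 96·t + 12. De la ecuación de la sacudida j(t) = 120·t^2 - 96·t + 12, sustituimos t = 2 para obtener j = 300.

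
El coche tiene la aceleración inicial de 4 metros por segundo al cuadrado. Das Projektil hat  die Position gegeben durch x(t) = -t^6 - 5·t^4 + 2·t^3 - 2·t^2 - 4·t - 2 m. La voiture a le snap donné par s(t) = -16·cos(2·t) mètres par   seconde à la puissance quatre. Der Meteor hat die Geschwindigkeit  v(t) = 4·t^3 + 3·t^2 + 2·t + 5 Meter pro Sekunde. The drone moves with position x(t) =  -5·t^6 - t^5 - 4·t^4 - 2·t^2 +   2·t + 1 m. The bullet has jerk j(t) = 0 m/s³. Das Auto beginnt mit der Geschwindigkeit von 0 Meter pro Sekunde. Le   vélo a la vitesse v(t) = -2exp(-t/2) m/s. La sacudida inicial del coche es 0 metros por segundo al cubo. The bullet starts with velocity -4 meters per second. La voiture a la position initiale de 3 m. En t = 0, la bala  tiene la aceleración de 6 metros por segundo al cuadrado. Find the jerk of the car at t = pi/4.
We need to integrate our snap equation s(t) = -16·cos(2·t) 1 time. The integral of snap, with j(0) = 0, gives jerk: j(t) = -8·sin(2·t). We have jerk j(t) = -8·sin(2·t). Substituting t = pi/4: j(pi/4) = -8.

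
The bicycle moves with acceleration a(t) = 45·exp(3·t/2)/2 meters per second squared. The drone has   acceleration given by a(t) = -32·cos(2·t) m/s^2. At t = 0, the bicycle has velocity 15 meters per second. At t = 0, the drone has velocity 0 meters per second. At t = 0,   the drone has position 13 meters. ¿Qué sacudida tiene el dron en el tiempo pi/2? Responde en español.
Debemos derivar nuestra ecuación de la aceleración a(t) = -32·cos(2·t) 1 vez. Derivando la aceleración, obtenemos la sacudida: j(t) = 64·sin(2·t). Usando j(t) = 64·sin(2·t) y sustituyendo t = pi/2, encontramos j = 0.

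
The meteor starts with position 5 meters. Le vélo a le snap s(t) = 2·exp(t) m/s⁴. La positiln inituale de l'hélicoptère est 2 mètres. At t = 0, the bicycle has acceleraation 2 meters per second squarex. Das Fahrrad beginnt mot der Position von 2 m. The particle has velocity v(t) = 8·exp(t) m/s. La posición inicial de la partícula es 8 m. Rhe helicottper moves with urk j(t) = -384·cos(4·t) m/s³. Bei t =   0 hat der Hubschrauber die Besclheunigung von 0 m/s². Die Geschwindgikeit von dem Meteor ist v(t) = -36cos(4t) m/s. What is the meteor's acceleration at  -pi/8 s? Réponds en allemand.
Wir müssen unsere Gleichung für die Geschwindigkeit v(t) = -36·cos(4·t) 1-mal ableiten. Die Ableitung von der Geschwindigkeit ergibt die Beschleunigung: a(t) = 144·sin(4·t). Aus der Gleichung für die Beschleunigung a(t) = 144·sin(4·t), setzen wir t = -pi/8 ein und erhalten a = -144.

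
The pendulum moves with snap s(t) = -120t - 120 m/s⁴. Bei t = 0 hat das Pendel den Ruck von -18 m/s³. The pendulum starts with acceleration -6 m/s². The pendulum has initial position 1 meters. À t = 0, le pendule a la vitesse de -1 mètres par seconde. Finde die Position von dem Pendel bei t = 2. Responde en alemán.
Um dies zu lösen, müssen wir 4 Stammfunktionen unserer Gleichung für den Snap s(t) = -120·t - 120 finden. Mit ∫s(t)dt und Anwendung von j(0) = -18, finden wir j(t) = -60·t^2 - 120·t - 18. Das Integral von dem Ruck, mit a(0) = -6, ergibt die Beschleunigung: a(t) = -20·t^3 - 60·t^2 - 18·t - 6. Durch Integration von der Beschleunigung und Verwendung der Anfangsbedingung v(0) = -1, erhalten wir v(t) = -5·t^4 - 20·t^3 - 9·t^2 - 6·t - 1. Die Stammfunktion von der Geschwindigkeit, mit x(0) = 1, ergibt die Position: x(t) = -t^5 - 5·t^4 - 3·t^3 - 3·t^2 - t + 1. Aus der Gleichung für die Position x(t) = -t^5 - 5·t^4 - 3·t^3 - 3·t^2 - t + 1, setzen wir t = 2 ein und erhalten x = -149.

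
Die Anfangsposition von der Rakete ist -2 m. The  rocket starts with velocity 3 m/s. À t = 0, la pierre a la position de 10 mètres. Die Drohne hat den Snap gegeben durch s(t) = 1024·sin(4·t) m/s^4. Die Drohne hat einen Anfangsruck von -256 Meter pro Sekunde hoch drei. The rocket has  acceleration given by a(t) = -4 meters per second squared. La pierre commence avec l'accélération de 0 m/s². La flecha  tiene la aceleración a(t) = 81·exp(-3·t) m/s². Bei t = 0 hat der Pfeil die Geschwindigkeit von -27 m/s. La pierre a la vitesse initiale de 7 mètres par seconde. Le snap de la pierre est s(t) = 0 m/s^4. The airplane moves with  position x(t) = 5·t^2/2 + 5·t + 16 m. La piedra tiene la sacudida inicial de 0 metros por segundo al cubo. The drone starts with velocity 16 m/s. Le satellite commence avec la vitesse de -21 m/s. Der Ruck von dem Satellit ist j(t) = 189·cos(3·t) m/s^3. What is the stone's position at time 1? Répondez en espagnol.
Necesitamos integrar nuestra ecuación del snap s(t) = 0 4 veces. La antiderivada del snap, con j(0) = 0, da la sacudida: j(t) = 0. La integral de la sacudida, con a(0) = 0, da la aceleración: a(t) = 0. Tomando ∫a(t)dt y aplicando v(0) = 7, encontramos v(t) = 7. La integral de la velocidad, con x(0) = 10, da la posición: x(t) = 7·t + 10. Usando x(t) = 7·t + 10 y sustituyendo t = 1, encontramos x = 17.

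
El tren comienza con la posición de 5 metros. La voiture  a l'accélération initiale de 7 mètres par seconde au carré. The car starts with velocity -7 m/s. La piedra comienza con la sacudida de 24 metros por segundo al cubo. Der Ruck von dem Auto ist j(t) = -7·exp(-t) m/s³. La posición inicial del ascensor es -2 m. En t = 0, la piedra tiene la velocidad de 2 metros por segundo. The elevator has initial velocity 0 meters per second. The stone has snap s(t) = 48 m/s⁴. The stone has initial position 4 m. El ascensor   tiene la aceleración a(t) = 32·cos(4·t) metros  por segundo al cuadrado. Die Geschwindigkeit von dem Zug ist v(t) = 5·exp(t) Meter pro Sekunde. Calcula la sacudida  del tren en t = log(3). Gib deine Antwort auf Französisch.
Nous devons dériver notre équation de la vitesse v(t) = 5·exp(t) 2 fois. En dérivant la vitesse, nous obtenons l'accélération: a(t) = 5·exp(t). La dérivée de l'accélération donne le jerk: j(t) = 5·exp(t). De l'équation du jerk j(t) = 5·exp(t), nous substituons t = log(3) pour obtenir j = 15.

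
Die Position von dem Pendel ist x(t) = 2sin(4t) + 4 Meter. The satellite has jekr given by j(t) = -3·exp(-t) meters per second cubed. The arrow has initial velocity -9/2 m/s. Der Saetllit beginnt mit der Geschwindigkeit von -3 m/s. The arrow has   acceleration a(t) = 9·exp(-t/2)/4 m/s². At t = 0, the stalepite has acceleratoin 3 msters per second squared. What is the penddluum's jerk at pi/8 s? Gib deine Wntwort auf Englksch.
We must differentiate our position equation x(t) = 2·sin(4·t) + 4 3 times. The derivative of position gives velocity: v(t) = 8·cos(4·t). The derivative of velocity gives acceleration: a(t) = -32·sin(4·t). The derivative of acceleration gives jerk: j(t) = -128·cos(4·t). Using j(t) = -128·cos(4·t) and substituting t = pi/8, we find j = 0.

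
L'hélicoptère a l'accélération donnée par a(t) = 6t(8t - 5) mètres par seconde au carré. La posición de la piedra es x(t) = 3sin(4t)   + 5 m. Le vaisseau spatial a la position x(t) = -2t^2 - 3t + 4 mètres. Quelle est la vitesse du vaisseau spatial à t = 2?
En partant de la position x(t) = -2·t^2 - 3·t + 4, nous prenons 1 dérivée. La dérivée de la position donne la vitesse: v(t) = -4·t - 3. En utilisant v(t) = -4·t - 3 et en substituant t = 2, nous trouvons v = -11.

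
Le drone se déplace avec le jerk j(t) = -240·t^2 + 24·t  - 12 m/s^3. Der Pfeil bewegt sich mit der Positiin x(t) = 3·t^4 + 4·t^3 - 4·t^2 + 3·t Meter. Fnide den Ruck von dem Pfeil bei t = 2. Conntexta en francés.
En partant de la position x(t) = 3·t^4 + 4·t^3 - 4·t^2 + 3·t, nous prenons 3 dérivées. En prenant d/dt de x(t), nous trouvons v(t) = 12·t^3 + 12·t^2 - 8·t + 3. En dérivant la vitesse, nous obtenons l'accélération: a(t) = 36·t^2 + 24·t - 8. La dérivée de l'accélération donne le jerk: j(t) = 72·t + 24. De l'équation du jerk j(t) = 72·t + 24, nous substituons t = 2 pour obtenir j = 168.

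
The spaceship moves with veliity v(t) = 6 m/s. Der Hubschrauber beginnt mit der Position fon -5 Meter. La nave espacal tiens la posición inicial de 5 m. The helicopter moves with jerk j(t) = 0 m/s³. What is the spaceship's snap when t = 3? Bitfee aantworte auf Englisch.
Starting from velocity v(t) = 6, we take 3 derivatives. Differentiating velocity, we get acceleration: a(t) = 0. Taking d/dt of a(t), we find j(t) = 0. The derivative of jerk gives snap: s(t) = 0. From the given snap equation s(t) = 0, we substitute t = 3 to get s = 0.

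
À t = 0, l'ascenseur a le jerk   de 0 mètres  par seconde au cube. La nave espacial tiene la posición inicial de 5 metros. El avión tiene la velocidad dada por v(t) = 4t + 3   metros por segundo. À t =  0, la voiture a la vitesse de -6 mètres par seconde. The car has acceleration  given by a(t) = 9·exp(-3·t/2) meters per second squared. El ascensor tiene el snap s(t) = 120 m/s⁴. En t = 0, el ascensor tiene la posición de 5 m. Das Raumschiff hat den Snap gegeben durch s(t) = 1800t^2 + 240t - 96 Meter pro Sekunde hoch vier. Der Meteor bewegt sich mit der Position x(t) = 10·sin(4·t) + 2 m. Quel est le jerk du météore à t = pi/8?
Pour résoudre ceci, nous devons prendre 3 dérivées de notre équation de la position x(t) = 10·sin(4·t) + 2. En prenant d/dt de x(t), nous trouvons v(t) = 40·cos(4·t). En dérivant la vitesse, nous obtenons l'accélération: a(t) = -160·sin(4·t). En dérivant l'accélération, nous obtenons le jerk: j(t) = -640·cos(4·t). Nous avons le jerk j(t) = -640·cos(4·t). En substituant t = pi/8: j(pi/8) = 0.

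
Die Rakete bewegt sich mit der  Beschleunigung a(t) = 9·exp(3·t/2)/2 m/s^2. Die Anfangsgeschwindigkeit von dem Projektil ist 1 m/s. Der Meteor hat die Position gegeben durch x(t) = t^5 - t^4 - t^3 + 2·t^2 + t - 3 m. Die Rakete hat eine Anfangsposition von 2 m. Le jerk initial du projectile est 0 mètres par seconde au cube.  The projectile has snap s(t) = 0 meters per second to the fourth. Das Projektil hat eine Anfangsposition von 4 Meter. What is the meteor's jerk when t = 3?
To solve this, we need to take 3 derivatives of our position equation x(t) = t^5 - t^4 - t^3 + 2·t^2 + t - 3. Differentiating position, we get velocity: v(t) = 5·t^4 - 4·t^3 - 3·t^2 + 4·t + 1. The derivative of velocity gives acceleration: a(t) = 20·t^3 - 12·t^2 - 6·t + 4. The derivative of acceleration gives jerk: j(t) = 60·t^2 - 24·t - 6. We have jerk j(t) = 60·t^2 - 24·t - 6. Substituting t = 3: j(3) = 462.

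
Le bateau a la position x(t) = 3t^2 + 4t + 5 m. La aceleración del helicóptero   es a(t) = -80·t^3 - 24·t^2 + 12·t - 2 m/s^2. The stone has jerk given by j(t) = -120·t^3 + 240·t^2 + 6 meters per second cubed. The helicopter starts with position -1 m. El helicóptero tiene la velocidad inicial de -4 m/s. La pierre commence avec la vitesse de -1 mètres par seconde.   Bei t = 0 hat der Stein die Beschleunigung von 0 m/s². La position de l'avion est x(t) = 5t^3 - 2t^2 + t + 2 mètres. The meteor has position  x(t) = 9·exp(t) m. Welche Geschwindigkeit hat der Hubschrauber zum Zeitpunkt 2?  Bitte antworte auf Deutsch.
Wir müssen die Stammfunktion unserer Gleichung für die Beschleunigung a(t) = -80·t^3 - 24·t^2 + 12·t - 2 1-mal finden. Mit ∫a(t)dt und Anwendung von v(0) = -4, finden wir v(t) = -20·t^4 - 8·t^3 + 6·t^2 - 2·t - 4. Mit v(t) = -20·t^4 - 8·t^3 + 6·t^2 - 2·t - 4 und Einsetzen von t = 2, finden wir v = -368.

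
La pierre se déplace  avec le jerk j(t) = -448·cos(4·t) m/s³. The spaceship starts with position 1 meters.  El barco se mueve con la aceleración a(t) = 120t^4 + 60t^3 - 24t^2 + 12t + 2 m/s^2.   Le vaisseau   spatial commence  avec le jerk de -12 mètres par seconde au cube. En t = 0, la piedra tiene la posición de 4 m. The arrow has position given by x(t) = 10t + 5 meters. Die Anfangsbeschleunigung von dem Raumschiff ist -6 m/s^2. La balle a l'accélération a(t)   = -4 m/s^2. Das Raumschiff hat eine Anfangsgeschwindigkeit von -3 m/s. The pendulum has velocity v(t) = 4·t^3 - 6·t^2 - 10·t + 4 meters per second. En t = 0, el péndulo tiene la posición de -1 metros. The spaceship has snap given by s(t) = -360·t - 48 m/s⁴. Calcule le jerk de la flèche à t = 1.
En partant de la position x(t) = 10·t + 5, nous prenons 3 dérivées. En dérivant la position, nous obtenons la vitesse: v(t) = 10. En dérivant la vitesse, nous obtenons l'accélération: a(t) = 0. La dérivée de l'accélération donne le jerk: j(t) = 0. Nous avons le jerk j(t) = 0. En substituant t = 1: j(1) = 0.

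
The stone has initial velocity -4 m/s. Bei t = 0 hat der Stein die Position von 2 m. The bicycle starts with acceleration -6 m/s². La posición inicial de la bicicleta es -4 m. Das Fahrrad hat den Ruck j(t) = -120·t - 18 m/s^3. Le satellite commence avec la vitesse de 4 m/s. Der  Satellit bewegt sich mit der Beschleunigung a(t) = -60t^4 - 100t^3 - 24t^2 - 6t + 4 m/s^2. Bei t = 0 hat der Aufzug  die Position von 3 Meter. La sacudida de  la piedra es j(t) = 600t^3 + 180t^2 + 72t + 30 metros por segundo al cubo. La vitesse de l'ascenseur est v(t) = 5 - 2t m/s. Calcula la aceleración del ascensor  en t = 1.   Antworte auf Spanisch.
Debemos derivar nuestra ecuación de la velocidad v(t) = 5 - 2·t 1 vez. Tomando d/dt de v(t), encontramos a(t) = -2. De la ecuación de la aceleración a(t) = -2, sustituimos t = 1 para obtener a = -2.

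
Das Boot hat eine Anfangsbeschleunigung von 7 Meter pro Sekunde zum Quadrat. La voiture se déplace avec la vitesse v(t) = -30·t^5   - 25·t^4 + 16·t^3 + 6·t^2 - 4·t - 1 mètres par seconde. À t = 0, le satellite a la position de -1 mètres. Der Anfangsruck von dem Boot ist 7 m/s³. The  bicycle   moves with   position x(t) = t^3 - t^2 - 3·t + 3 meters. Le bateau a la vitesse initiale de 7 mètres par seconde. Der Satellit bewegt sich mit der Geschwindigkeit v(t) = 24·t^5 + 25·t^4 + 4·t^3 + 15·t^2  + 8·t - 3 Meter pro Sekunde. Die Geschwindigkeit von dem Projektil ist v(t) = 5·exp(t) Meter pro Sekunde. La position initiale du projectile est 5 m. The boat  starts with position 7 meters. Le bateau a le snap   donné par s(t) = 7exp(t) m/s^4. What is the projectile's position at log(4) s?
We must find the antiderivative of our velocity equation v(t) = 5·exp(t) 1 time. The integral of velocity, with x(0) = 5, gives position: x(t) = 5·exp(t). We have position x(t) = 5·exp(t). Substituting t = log(4): x(log(4)) = 20.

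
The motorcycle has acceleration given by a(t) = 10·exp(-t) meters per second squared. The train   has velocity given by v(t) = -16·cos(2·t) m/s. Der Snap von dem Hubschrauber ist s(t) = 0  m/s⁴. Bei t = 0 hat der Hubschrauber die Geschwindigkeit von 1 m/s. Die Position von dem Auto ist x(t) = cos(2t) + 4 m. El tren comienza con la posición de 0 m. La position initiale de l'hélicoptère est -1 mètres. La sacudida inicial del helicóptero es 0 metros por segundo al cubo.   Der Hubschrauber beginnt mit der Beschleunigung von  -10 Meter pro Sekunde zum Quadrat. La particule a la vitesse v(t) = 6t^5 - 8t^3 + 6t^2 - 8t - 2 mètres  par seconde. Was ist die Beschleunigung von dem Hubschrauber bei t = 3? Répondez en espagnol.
Debemos encontrar la antiderivada de nuestra ecuación del snap s(t) = 0 2 veces. La antiderivada del snap es la sacudida. Usando j(0) = 0, obtenemos j(t) = 0. La integral de la sacudida es la aceleración. Usando a(0) = -10, obtenemos a(t) = -10. Usando a(t) = -10 y sustituyendo t = 3, encontramos a = -10.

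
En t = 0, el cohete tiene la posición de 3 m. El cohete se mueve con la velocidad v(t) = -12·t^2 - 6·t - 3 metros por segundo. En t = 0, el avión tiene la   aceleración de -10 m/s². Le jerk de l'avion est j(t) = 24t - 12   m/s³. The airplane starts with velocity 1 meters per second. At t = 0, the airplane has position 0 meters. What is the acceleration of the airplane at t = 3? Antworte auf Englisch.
To find the answer, we compute 1 antiderivative of j(t) = 24·t - 12. The antiderivative of jerk is acceleration. Using a(0) = -10, we get a(t) = 12·t^2 - 12·t - 10. From the given acceleration equation a(t) = 12·t^2 - 12·t - 10, we substitute t = 3 to get a = 62.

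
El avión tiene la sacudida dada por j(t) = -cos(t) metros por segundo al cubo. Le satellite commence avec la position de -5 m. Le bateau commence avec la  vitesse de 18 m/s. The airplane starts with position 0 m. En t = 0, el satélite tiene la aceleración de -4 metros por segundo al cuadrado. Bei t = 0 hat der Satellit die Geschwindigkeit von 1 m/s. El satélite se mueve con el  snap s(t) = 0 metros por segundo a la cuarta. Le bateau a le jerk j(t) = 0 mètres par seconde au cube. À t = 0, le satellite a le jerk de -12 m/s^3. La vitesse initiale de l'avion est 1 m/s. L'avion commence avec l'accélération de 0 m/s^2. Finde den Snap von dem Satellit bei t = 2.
Aus der Gleichung für den Snap s(t) = 0, setzen wir t = 2 ein und erhalten s = 0.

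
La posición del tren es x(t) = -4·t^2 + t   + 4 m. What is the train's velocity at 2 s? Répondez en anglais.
To solve this, we need to take 1 derivative of our position equation x(t) = -4·t^2 + t + 4. The derivative of position gives velocity: v(t) = 1 - 8·t. From the given velocity equation v(t) = 1 - 8·t, we substitute t = 2 to get v = -15.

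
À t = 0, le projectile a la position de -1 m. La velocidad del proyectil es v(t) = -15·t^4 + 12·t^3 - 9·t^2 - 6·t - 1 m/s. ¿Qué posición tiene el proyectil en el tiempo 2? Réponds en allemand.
Um dies zu lösen, müssen wir 1 Integral unserer Gleichung für die Geschwindigkeit v(t) = -15·t^4 + 12·t^3 - 9·t^2 - 6·t - 1 finden. Durch Integration von der Geschwindigkeit und Verwendung der Anfangsbedingung x(0) = -1, erhalten wir x(t) = -3·t^5 + 3·t^4 - 3·t^3 - 3·t^2 - t - 1. Mit x(t) = -3·t^5 + 3·t^4 - 3·t^3 - 3·t^2 - t - 1 und Einsetzen von t = 2, finden wir x = -87.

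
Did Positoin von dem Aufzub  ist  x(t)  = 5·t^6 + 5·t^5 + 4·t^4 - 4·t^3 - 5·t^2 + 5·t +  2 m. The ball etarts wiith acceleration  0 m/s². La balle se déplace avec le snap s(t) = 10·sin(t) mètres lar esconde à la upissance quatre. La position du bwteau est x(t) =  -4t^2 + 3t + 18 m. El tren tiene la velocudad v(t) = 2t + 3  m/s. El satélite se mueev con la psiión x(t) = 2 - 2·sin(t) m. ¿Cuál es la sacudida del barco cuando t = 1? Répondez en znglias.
Starting from position x(t) = -4·t^2 + 3·t + 18, we take 3 derivatives. Taking d/dt of x(t), we find v(t) = 3 - 8·t. Differentiating velocity, we get acceleration: a(t) = -8. Differentiating acceleration, we get jerk: j(t) = 0. From the given jerk equation j(t) = 0, we substitute t = 1 to get j = 0.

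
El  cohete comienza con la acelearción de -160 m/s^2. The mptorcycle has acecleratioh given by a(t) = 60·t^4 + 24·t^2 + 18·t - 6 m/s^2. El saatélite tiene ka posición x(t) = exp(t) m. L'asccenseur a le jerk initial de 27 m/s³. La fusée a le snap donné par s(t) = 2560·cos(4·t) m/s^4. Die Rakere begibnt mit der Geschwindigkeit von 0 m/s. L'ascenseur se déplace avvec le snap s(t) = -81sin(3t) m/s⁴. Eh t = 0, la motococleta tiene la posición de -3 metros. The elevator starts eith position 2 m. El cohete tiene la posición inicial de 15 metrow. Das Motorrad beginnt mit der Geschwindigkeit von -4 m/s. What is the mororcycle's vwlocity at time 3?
To find the answer, we compute 1 integral of a(t) = 60·t^4 + 24·t^2 + 18·t - 6. Integrating acceleration and using the initial condition v(0) = -4, we get v(t) = 12·t^5 + 8·t^3 + 9·t^2 - 6·t - 4. From the given velocity equation v(t) = 12·t^5 + 8·t^3 + 9·t^2 - 6·t - 4, we substitute t = 3 to get v = 3191.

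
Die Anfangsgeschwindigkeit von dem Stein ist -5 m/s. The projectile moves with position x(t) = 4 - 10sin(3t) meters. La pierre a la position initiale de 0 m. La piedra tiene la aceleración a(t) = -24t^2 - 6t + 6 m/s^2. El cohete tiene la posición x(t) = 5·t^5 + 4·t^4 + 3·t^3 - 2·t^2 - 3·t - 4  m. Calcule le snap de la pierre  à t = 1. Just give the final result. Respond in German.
Bei t = 1, s = -48.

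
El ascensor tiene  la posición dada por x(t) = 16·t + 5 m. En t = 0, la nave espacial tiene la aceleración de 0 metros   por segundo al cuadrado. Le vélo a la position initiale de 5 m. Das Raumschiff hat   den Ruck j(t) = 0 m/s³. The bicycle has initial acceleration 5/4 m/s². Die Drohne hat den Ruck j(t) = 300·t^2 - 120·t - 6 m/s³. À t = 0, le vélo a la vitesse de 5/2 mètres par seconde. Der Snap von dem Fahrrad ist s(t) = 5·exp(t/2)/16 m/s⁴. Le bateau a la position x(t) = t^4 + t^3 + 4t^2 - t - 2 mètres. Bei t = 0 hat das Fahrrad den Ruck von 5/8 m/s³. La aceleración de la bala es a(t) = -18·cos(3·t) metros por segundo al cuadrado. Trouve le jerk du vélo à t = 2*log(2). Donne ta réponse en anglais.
We must find the antiderivative of our snap equation s(t) = 5·exp(t/2)/16 1 time. The antiderivative of snap is jerk. Using j(0) = 5/8, we get j(t) = 5·exp(t/2)/8. Using j(t) = 5·exp(t/2)/8 and substituting t = 2*log(2), we find j = 5/4.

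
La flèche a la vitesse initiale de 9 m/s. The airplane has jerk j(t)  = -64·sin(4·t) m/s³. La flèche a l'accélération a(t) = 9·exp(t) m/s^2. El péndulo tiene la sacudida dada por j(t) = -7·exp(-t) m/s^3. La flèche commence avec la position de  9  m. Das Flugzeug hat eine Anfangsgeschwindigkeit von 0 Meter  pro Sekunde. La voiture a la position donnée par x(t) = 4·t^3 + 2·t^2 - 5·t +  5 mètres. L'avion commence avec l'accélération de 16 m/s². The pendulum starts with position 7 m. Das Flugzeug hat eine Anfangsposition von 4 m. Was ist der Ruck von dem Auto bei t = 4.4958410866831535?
Wir müssen unsere Gleichung für die Position x(t) = 4·t^3 + 2·t^2 - 5·t + 5 3-mal ableiten. Die Ableitung von der Position ergibt die Geschwindigkeit: v(t) = 12·t^2 + 4·t - 5. Mit d/dt von v(t) finden wir a(t) = 24·t + 4. Durch Ableiten von der Beschleunigung erhalten wir den Ruck: j(t) = 24. Wir haben den Ruck j(t) = 24. Durch Einsetzen von t = 4.4958410866831535: j(4.4958410866831535) = 24.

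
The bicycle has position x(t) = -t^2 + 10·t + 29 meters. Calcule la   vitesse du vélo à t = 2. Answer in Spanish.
Para resolver esto, necesitamos tomar 1 derivada de nuestra ecuación de la posición x(t) = -t^2 + 10·t + 29. Derivando la posición, obtenemos la velocidad: v(t) = 10 - 2·t. De la ecuación de la velocidad v(t) = 10 - 2·t, sustituimos t = 2 para obtener v = 6.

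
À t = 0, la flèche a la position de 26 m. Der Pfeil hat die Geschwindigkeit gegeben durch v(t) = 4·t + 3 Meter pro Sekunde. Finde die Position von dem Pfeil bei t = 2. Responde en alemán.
Wir müssen unsere Gleichung für die Geschwindigkeit v(t) = 4·t + 3 1-mal integrieren. Mit ∫v(t)dt und Anwendung von x(0) = 26, finden wir x(t) = 2·t^2 + 3·t + 26. Aus der Gleichung für die Position x(t) = 2·t^2 + 3·t + 26, setzen wir t = 2 ein und erhalten x = 40.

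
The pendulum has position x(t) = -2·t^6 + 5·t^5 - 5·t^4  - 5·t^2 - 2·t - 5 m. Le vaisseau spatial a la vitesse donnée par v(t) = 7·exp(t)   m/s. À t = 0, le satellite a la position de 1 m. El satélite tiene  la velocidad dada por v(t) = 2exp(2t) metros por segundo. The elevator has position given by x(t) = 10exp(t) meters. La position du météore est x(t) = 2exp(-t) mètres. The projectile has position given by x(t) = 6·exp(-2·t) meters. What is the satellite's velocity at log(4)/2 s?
Using v(t) = 2·exp(2·t) and substituting t = log(4)/2, we find v = 8.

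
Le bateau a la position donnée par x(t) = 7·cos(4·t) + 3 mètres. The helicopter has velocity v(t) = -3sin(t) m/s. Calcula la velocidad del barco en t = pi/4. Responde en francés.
Nous devons dériver notre équation de la position x(t) = 7·cos(4·t) + 3 1 fois. La dérivée de la position donne la vitesse: v(t) = -28·sin(4·t). En utilisant v(t) = -28·sin(4·t) et en substituant t = pi/4, nous trouvons v = 0.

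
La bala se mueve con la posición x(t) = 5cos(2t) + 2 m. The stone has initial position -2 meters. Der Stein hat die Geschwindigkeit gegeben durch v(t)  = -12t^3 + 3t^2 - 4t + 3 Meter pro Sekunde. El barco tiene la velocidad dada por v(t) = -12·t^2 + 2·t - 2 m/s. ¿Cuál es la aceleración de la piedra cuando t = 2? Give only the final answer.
a(2) = -136.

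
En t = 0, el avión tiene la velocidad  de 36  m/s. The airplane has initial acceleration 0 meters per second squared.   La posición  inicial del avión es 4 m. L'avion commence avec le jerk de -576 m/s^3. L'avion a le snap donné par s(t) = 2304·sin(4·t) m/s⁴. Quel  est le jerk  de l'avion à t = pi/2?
Nous devons intégrer notre équation du snap s(t) = 2304·sin(4·t) 1 fois. La primitive du snap est le jerk. En utilisant j(0) = -576, nous obtenons j(t) = -576·cos(4·t). De l'équation du jerk j(t) = -576·cos(4·t), nous substituons t = pi/2 pour obtenir j = -576.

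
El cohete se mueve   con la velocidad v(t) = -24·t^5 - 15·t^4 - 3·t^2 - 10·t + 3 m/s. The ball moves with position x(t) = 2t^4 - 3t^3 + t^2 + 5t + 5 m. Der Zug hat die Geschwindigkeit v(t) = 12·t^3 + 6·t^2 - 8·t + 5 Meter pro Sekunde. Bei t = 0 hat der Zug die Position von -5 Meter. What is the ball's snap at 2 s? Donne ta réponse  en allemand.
Ausgehend von der Position x(t) = 2·t^4 - 3·t^3 + t^2 + 5·t + 5, nehmen wir 4 Ableitungen. Mit d/dt von x(t) finden wir v(t) = 8·t^3 - 9·t^2 + 2·t + 5. Durch Ableiten von der Geschwindigkeit erhalten wir die Beschleunigung: a(t) = 24·t^2 - 18·t + 2. Die Ableitung von der Beschleunigung ergibt den Ruck: j(t) = 48·t - 18. Die Ableitung von dem Ruck ergibt den Snap: s(t) = 48. Aus der Gleichung für den Snap s(t) = 48, setzen wir t = 2 ein und erhalten s = 48.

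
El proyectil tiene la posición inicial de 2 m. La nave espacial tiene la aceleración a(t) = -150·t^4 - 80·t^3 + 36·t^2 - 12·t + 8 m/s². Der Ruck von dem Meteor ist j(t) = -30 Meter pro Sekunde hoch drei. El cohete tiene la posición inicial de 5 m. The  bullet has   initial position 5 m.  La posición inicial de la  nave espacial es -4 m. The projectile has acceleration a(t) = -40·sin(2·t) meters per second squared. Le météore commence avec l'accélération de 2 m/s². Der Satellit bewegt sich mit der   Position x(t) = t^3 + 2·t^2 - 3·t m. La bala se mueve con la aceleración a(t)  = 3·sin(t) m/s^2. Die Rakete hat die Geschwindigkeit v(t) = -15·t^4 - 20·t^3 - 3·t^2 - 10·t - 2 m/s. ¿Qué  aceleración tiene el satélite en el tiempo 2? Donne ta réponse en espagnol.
Para resolver esto, necesitamos tomar 2 derivadas de nuestra ecuación de la posición x(t) = t^3 + 2·t^2 - 3·t. Tomando d/dt de x(t), encontramos v(t) = 3·t^2 + 4·t - 3. La derivada de la velocidad da la aceleración: a(t) = 6·t + 4. De la ecuación de la aceleración a(t) = 6·t + 4, sustituimos t = 2 para obtener a = 16.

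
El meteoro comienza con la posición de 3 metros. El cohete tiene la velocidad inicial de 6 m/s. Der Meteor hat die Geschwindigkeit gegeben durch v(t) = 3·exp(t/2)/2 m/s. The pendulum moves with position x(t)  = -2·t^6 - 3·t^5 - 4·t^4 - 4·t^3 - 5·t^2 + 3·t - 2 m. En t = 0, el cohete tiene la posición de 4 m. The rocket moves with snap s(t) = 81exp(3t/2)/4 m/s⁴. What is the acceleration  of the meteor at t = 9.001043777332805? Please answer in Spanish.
Debemos derivar nuestra ecuación de la velocidad v(t) = 3·exp(t/2)/2 1 vez. Derivando la velocidad, obtenemos la aceleración: a(t) = 3·exp(t/2)/4. De la ecuación de la aceleración a(t) = 3·exp(t/2)/4, sustituimos t = 9.001043777332805 para obtener a = 67.5480918616092.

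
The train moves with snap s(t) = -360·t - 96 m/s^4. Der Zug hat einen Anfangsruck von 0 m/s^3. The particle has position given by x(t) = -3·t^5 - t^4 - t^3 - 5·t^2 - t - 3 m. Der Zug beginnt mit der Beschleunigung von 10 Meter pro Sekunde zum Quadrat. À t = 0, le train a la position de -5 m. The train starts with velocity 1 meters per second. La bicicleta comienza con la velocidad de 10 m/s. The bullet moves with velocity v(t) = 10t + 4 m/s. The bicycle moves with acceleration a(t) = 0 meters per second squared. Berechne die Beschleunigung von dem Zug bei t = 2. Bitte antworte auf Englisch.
We need to integrate our snap equation s(t) = -360·t - 96 2 times. Integrating snap and using the initial condition j(0) = 0, we get j(t) = 12·t·(-15·t - 8). The antiderivative of jerk is acceleration. Using a(0) = 10, we get a(t) = -60·t^3 - 48·t^2 + 10. We have acceleration a(t) = -60·t^3 - 48·t^2 + 10. Substituting t = 2: a(2) = -662.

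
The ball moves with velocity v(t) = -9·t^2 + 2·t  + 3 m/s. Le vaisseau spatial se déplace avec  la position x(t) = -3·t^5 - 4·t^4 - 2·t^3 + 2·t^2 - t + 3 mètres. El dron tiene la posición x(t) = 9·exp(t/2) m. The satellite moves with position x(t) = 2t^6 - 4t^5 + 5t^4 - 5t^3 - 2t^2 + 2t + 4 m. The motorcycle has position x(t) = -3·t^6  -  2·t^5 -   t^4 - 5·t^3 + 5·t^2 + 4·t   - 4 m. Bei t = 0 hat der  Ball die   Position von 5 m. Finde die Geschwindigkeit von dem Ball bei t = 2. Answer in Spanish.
Usando v(t) = -9·t^2 + 2·t + 3 y sustituyendo t = 2, encontramos v = -29.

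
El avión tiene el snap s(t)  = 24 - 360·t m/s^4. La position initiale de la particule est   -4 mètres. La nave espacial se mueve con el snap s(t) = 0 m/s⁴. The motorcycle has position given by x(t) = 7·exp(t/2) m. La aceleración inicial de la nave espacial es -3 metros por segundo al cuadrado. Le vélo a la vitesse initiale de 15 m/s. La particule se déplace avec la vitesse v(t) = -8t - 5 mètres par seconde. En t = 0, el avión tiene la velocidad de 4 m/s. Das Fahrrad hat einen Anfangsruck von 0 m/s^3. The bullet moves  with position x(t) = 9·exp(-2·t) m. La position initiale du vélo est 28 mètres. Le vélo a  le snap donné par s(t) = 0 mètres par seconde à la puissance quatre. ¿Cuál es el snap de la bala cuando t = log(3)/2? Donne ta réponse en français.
Pour résoudre ceci, nous devons prendre 4 dérivées de notre équation de la position x(t) = 9·exp(-2·t). En dérivant la position, nous obtenons la vitesse: v(t) = -18·exp(-2·t). La dérivée de la vitesse donne l'accélération: a(t) = 36·exp(-2·t). En dérivant l'accélération, nous obtenons le jerk: j(t) = -72·exp(-2·t). En dérivant le jerk, nous obtenons le snap: s(t) = 144·exp(-2·t). De l'équation du snap s(t) = 144·exp(-2·t), nous substituons t = log(3)/2 pour obtenir s = 48.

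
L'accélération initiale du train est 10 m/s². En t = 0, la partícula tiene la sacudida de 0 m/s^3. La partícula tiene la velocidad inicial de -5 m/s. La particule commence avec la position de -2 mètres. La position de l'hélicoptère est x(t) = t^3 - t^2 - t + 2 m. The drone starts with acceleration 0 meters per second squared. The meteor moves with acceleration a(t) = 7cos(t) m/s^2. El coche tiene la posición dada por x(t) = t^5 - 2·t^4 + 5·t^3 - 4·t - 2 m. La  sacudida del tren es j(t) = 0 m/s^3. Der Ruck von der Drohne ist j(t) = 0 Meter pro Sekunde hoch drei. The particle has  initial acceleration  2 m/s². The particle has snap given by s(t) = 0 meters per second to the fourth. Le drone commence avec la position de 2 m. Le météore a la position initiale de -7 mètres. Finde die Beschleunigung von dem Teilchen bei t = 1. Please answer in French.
En partant du snap s(t) = 0, nous prenons 2 primitives. La primitive du snap est le jerk. En utilisant j(0) = 0, nous obtenons j(t) = 0. En intégrant le jerk et en utilisant la condition initiale a(0) = 2, nous obtenons a(t) = 2. En utilisant a(t) = 2 et en substituant t = 1, nous trouvons a = 2.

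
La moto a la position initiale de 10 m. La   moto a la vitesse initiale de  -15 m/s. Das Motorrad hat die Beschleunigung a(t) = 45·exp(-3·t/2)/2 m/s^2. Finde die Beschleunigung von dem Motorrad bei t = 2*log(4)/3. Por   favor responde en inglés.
Using a(t) = 45·exp(-3·t/2)/2 and substituting t = 2*log(4)/3, we find a = 45/8.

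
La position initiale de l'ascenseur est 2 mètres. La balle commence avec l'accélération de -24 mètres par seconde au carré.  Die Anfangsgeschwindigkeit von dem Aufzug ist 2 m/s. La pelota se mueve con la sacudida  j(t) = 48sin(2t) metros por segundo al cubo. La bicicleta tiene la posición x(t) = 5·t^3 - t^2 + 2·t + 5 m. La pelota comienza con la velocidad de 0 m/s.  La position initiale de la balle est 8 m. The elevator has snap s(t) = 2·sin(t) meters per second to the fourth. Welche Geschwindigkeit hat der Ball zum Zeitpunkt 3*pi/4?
Wir müssen unsere Gleichung für den Ruck j(t) = 48·sin(2·t) 2-mal integrieren. Mit ∫j(t)dt und Anwendung von a(0) = -24, finden wir a(t) = -24·cos(2·t). Durch Integration von der Beschleunigung und Verwendung der Anfangsbedingung v(0) = 0, erhalten wir v(t) = -12·sin(2·t). Wir haben die Geschwindigkeit v(t) = -12·sin(2·t). Durch Einsetzen von t = 3*pi/4: v(3*pi/4) = 12.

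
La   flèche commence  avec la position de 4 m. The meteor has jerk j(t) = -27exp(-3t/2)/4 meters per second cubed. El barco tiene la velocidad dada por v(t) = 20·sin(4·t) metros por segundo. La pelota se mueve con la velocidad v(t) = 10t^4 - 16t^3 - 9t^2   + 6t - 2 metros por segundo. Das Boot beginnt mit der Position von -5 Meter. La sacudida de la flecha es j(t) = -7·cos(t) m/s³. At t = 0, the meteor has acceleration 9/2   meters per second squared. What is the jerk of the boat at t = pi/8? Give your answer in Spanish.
Para resolver esto, necesitamos tomar 2 derivadas de nuestra ecuación de la velocidad v(t) = 20·sin(4·t). La derivada de la velocidad da la aceleración: a(t) = 80·cos(4·t). Tomando d/dt de a(t), encontramos j(t) = -320·sin(4·t). Tenemos la sacudida j(t) = -320·sin(4·t). Sustituyendo t = pi/8: j(pi/8) = -320.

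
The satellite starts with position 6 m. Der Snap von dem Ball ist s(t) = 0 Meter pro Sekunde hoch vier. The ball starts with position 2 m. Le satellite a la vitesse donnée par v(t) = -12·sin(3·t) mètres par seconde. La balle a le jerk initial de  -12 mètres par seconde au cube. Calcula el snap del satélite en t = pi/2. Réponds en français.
Nous devons dériver notre équation de la vitesse v(t) = -12·sin(3·t) 3 fois. En dérivant la vitesse, nous obtenons l'accélération: a(t) = -36·cos(3·t). En prenant d/dt de a(t), nous trouvons j(t) = 108·sin(3·t). En dérivant le jerk, nous obtenons le snap: s(t) = 324·cos(3·t). De l'équation du snap s(t) = 324·cos(3·t), nous substituons t = pi/2 pour obtenir s = 0.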